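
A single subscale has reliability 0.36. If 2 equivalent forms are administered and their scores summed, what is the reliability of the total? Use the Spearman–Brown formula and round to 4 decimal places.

0.5294

ρ_k = kρ / (1 + (k−1)ρ) = 2·0.36 / (1 + 1·0.36) = 0.720 / 1.360 = 0.5294.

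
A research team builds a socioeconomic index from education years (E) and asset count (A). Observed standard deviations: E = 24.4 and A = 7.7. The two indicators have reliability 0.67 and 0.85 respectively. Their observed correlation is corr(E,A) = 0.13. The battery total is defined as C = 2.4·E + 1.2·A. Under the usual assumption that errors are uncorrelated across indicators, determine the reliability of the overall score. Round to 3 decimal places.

0.687

Var(C) = 2.4²·24.4² + 1.2²·7.7² + 2·[2.88·24.4·7.7·0.13] = 3514.65 + 140.685 = 3655.34.
With uncorrelated errors the cross-covariances are all true-score covariance, so they carry over unchanged; only the diagonal terms shrink to ρᵢσᵢ².
True-score variance = [2.4²·24.4²·0.67 + 1.2²·7.7²·0.85] + 140.685 = 2370.18 + 140.685 = 2510.87.
Reliability = 2510.87 / 3655.34 = 0.687.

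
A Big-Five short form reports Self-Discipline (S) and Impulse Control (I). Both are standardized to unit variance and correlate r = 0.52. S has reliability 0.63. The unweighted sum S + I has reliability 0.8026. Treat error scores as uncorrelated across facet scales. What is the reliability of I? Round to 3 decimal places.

Var(S+I) = 2 + 2·0.52 = 3.040.
True-score variance = ρ_S + ρ_I + 2·0.52, so 0.8026 = (0.63 + ρ_I + 1.04) / 3.040.
ρ_I = 0.8026·3.040 − 0.63 − 1.04 = 0.770.

0.770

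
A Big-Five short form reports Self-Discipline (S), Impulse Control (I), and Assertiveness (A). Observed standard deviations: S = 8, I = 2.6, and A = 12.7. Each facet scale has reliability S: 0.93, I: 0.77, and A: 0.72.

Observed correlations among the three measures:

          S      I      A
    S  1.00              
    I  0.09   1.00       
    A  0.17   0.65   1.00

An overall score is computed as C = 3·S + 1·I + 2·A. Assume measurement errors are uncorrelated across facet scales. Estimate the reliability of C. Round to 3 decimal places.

Var(C) = 3²·8² + 2.6² + 2²·12.7² + 2·[3·8·2.6·0.09 + 6·8·12.7·0.17 + 2·2.6·12.7·0.65] = 1227.92 + 304.348 = 1532.27.
Under uncorrelated errors the observed covariances equal the true-score covariances, so only the own-variance terms attenuate.
True-score variance = [3²·8²·0.93 + 2.6²·0.77 + 2²·12.7²·0.72] + 304.348 = 1005.4 + 304.348 = 1309.75.
Reliability = 1309.75 / 1532.27 = 0.855.

0.855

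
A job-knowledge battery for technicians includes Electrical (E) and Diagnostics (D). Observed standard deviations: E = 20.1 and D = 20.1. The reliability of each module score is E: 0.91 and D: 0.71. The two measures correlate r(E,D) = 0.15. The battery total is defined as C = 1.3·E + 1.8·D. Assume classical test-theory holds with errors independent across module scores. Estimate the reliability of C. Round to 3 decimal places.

0.806

Var(C) = 1.3²·20.1² + 1.8²·20.1² + 2·[2.34·20.1·20.1·0.15] = 1991.77 + 283.615 = 2275.38.
With uncorrelated errors the cross-covariances are all true-score covariance, so they carry over unchanged; only the diagonal terms shrink to ρᵢσᵢ².
True-score variance = [1.3²·20.1²·0.91 + 1.8²·20.1²·0.71] + 283.615 = 1550.71 + 283.615 = 1834.33.
Reliability = 1834.33 / 2275.38 = 0.806.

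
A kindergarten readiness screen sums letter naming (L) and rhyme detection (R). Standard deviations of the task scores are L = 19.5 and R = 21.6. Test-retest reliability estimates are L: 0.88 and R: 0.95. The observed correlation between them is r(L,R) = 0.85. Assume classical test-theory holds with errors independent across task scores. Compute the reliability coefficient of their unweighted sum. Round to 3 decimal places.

Var(L+R) = 19.5² + 21.6² + 2·[19.5·21.6·0.85] = 846.81 + 716.04 = 1562.85.
With uncorrelated errors the cross-covariances are all true-score covariance, so they carry over unchanged; only the diagonal terms shrink to ρᵢσᵢ².
True-score variance = [19.5²·0.88 + 21.6²·0.95] + 716.04 = 777.852 + 716.04 = 1493.89.
Reliability = 1493.89 / 1562.85 = 0.956.

0.956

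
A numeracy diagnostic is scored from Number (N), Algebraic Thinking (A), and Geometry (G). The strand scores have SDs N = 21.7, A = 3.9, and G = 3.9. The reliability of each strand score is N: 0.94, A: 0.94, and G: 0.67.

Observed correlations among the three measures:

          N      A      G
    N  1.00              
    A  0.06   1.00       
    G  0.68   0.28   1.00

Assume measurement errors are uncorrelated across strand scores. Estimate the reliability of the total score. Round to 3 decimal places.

0.946

Var(N+A+G) = 21.7² + 3.9² + 3.9² + 2·[21.7·3.9·0.06 + 21.7·3.9·0.68 + 3.9·3.9·0.28] = 501.31 + 133.77 = 635.08.
With uncorrelated errors the cross-covariances are all true-score covariance, so they carry over unchanged; only the diagonal terms shrink to ρᵢσᵢ².
True-score variance = [21.7²·0.94 + 3.9²·0.94 + 3.9²·0.67] + 133.77 = 467.125 + 133.77 = 600.895.
Reliability = 600.895 / 635.08 = 0.946.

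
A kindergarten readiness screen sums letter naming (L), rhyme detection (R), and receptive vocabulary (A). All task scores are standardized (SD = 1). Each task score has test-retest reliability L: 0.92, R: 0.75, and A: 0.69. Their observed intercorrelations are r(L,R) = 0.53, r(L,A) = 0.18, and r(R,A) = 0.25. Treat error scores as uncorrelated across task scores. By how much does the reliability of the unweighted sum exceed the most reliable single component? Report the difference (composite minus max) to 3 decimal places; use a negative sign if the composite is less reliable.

-0.050

Var(sum) = 3 + 1.92 = 4.92; true-score variance = 2.36 + 1.92 = 4.28; composite reliability = 0.8699.
Max component reliability = 0.9200.
Difference = 0.8699 − 0.9200 = -0.050.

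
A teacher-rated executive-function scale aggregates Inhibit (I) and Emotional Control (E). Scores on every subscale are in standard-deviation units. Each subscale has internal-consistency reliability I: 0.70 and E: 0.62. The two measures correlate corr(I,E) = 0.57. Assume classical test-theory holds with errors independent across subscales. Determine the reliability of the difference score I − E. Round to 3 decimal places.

0.209

Var(I−E) = 1 + 1 − 2·0.57 = 2 − 1.14 = 0.86.
Under uncorrelated errors the observed covariances equal the true-score covariances, so only the own-variance terms attenuate.
True-score variance = [0.70 + 0.62] − 1.14 = 1.32 − 1.14 = 0.18.
Reliability = 0.18 / 0.86 = 0.209.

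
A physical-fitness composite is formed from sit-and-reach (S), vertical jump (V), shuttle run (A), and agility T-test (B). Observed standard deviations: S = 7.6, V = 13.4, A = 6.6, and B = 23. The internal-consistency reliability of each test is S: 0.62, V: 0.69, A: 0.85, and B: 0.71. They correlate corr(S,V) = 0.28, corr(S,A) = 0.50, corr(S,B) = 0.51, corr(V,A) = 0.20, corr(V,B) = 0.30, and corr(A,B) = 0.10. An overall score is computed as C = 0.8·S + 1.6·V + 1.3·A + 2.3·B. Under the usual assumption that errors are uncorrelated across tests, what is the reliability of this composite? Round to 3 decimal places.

Var(C) = 0.8²·7.6² + 1.6²·13.4² + 1.3²·6.6² + 2.3²·23² + 2·[1.28·7.6·13.4·0.28 + 1.04·7.6·6.6·0.50 + 1.84·7.6·23·0.51 + 2.08·13.4·6.6·0.20 + 3.68·13.4·23·0.30 + 2.99·6.6·23·0.10] = 3368.67 + 1298.09 = 4666.76.
Under uncorrelated errors the observed covariances equal the true-score covariances, so only the own-variance terms attenuate.
True-score variance = [0.8²·7.6²·0.62 + 1.6²·13.4²·0.69 + 1.3²·6.6²·0.85 + 2.3²·23²·0.71] + 1298.09 = 2389.54 + 1298.09 = 3687.63.
Reliability = 3687.63 / 4666.76 = 0.790.

0.790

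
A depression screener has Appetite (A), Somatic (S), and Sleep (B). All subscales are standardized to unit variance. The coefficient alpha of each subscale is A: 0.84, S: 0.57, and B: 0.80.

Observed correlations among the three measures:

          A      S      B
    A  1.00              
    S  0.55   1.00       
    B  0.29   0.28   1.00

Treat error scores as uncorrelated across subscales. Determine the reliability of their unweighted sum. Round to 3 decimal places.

0.849

Var(A+S+B) = 3 + 2·[0.55 + 0.29 + 0.28] = 3 + 2.24 = 5.24.
Because errors are independent across components, Cov(Tᵢ,Tⱼ) = Cov(Xᵢ,Xⱼ); the off-diagonal part of the true-score variance is the same as above.
True-score variance = [0.84 + 0.57 + 0.80] + 2.24 = 2.21 + 2.24 = 4.45.
Reliability = 4.45 / 5.24 = 0.849.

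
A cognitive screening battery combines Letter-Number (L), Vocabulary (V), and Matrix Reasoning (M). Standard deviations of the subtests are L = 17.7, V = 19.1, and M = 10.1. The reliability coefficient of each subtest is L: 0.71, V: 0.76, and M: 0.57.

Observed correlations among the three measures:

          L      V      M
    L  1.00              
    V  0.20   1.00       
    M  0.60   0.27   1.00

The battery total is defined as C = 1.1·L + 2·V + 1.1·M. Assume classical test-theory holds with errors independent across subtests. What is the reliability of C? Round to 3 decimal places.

0.813

Var(C) = 1.1²·17.7² + 2²·19.1² + 1.1²·10.1² + 2·[2.2·17.7·19.1·0.20 + 1.21·17.7·10.1·0.60 + 2.2·19.1·10.1·0.27] = 1961.75 + 786.253 = 2748.01.
Because errors are independent across components, Cov(Tᵢ,Tⱼ) = Cov(Xᵢ,Xⱼ); the off-diagonal part of the true-score variance is the same as above.
True-score variance = [1.1²·17.7²·0.71 + 2²·19.1²·0.76 + 1.1²·10.1²·0.57] + 786.253 = 1448.53 + 786.253 = 2234.78.
Reliability = 2234.78 / 2748.01 = 0.813.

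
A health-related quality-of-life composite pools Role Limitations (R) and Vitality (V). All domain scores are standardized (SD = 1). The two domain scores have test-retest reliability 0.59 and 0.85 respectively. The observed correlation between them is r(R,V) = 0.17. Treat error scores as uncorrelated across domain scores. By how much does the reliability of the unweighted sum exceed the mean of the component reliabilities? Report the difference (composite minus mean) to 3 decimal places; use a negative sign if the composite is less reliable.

0.041

Var(sum) = 2 + 0.34 = 2.34; true-score variance = 1.44 + 0.34 = 1.78; composite reliability = 0.7607.
Mean component reliability = 0.7200.
Difference = 0.7607 − 0.7200 = 0.041.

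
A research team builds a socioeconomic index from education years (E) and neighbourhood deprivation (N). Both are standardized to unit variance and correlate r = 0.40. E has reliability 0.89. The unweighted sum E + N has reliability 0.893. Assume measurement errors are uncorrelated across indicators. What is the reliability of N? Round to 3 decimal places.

0.810

Var(E+N) = 2 + 2·0.40 = 2.800.
True-score variance = ρ_E + ρ_N + 2·0.40, so 0.893 = (0.89 + ρ_N + 0.80) / 2.800.
ρ_N = 0.893·2.800 − 0.89 − 0.80 = 0.810.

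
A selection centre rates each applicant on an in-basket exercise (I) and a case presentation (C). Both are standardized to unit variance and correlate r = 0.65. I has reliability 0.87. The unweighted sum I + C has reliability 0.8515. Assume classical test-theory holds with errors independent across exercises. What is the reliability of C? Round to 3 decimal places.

0.640

Var(I+C) = 2 + 2·0.65 = 3.300.
True-score variance = ρ_I + ρ_C + 2·0.65, so 0.8515 = (0.87 + ρ_C + 1.30) / 3.300.
ρ_C = 0.8515·3.300 − 0.87 − 1.30 = 0.640.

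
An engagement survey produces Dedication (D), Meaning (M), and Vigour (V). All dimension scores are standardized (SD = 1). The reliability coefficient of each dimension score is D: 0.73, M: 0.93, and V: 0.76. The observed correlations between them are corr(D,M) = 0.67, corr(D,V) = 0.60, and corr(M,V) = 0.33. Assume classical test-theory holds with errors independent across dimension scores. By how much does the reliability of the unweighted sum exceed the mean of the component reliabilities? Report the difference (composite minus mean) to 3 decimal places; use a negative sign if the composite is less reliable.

Var(sum) = 3 + 3.2 = 6.2; true-score variance = 2.42 + 3.2 = 5.62; composite reliability = 0.9065.
Mean component reliability = 0.8067.
Difference = 0.9065 − 0.8067 = 0.100.

0.100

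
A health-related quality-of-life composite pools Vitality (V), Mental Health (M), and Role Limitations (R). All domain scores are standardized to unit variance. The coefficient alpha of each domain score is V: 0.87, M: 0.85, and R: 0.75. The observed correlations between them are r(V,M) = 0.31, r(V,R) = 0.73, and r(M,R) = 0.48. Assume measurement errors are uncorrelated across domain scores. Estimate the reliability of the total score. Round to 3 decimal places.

Var(V+M+R) = 3 + 2·[0.31 + 0.73 + 0.48] = 3 + 3.04 = 6.04.
Under uncorrelated errors the observed covariances equal the true-score covariances, so only the own-variance terms attenuate.
True-score variance = [0.87 + 0.85 + 0.75] + 3.04 = 2.47 + 3.04 = 5.51.
Reliability = 5.51 / 6.04 = 0.912.

0.912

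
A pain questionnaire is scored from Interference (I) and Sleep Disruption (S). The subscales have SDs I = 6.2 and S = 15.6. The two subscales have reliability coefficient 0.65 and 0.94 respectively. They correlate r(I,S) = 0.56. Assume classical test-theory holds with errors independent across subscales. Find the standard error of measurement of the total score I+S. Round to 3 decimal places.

Var(total) = 281.8 + 108.326 = 390.126.
True-score variance = 253.744 + 108.326 = 362.071, so reliability = 0.9281.
Error variance = 390.126 − 362.071 = 28.0556; SEM = √28.0556 = 5.297.

5.297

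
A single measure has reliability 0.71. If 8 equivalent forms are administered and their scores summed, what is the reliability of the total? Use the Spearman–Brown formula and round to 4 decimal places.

0.9514

ρ_k = kρ / (1 + (k−1)ρ) = 8·0.71 / (1 + 7·0.71) = 5.680 / 5.970 = 0.9514.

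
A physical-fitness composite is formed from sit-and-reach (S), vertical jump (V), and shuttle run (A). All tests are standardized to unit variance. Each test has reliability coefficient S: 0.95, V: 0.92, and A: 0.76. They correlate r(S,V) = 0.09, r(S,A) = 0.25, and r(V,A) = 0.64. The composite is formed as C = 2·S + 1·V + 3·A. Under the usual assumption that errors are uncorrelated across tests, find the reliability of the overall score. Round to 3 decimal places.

Var(C) = 2² + 1 + 3² + 2·[2·0.09 + 6·0.25 + 3·0.64] = 14 + 7.2 = 21.2.
Because errors are independent across components, Cov(Tᵢ,Tⱼ) = Cov(Xᵢ,Xⱼ); the off-diagonal part of the true-score variance is the same as above.
True-score variance = [2²·0.95 + 0.92 + 3²·0.76] + 7.2 = 11.56 + 7.2 = 18.76.
Reliability = 18.76 / 21.2 = 0.885.

0.885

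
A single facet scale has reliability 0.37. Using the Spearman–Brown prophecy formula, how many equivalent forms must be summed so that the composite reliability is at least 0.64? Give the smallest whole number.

4

k ≥ ρ*(1−ρ₁)/(ρ₁(1−ρ*)) = 0.64·0.63 / (0.37·0.36) = 3.027.
Smallest integer k = 4.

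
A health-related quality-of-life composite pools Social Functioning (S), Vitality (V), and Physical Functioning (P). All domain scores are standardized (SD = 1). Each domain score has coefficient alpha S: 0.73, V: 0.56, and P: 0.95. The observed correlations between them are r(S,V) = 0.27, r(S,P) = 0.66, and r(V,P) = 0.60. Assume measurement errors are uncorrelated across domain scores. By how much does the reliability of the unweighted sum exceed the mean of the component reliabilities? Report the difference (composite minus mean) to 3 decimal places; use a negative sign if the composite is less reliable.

Var(sum) = 3 + 3.06 = 6.06; true-score variance = 2.24 + 3.06 = 5.3; composite reliability = 0.8746.
Mean component reliability = 0.7467.
Difference = 0.8746 − 0.7467 = 0.128.

0.128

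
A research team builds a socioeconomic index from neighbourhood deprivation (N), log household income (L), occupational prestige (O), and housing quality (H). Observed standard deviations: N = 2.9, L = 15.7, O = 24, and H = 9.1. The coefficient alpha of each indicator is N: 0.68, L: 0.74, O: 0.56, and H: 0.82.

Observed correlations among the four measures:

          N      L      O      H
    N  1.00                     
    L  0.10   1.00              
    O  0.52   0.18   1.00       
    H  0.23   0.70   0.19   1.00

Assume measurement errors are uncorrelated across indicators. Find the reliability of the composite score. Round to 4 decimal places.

0.7650

Var(N+L+O+H) = 2.9² + 15.7² + 24² + 9.1² + 2·[2.9·15.7·0.10 + 2.9·24·0.52 + 2.9·9.1·0.23 + 15.7·24·0.18 + 15.7·9.1·0.70 + 24·9.1·0.19] = 913.71 + 512.287 = 1426.
Because errors are independent across components, Cov(Tᵢ,Tⱼ) = Cov(Xᵢ,Xⱼ); the off-diagonal part of the true-score variance is the same as above.
True-score variance = [2.9²·0.68 + 15.7²·0.74 + 24²·0.56 + 9.1²·0.82] + 512.287 = 578.586 + 512.287 = 1090.87.
Reliability = 1090.87 / 1426 = 0.7650.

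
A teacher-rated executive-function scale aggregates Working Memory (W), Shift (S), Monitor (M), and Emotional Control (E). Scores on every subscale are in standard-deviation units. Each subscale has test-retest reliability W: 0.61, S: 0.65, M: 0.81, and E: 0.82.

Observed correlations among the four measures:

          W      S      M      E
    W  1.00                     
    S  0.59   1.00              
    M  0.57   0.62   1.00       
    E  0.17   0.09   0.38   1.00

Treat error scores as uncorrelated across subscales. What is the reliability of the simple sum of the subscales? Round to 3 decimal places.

0.874

Var(W+S+M+E) = 4 + 2·[0.59 + 0.57 + 0.17 + 0.62 + 0.09 + 0.38] = 4 + 4.84 = 8.84.
Because errors are independent across components, Cov(Tᵢ,Tⱼ) = Cov(Xᵢ,Xⱼ); the off-diagonal part of the true-score variance is the same as above.
True-score variance = [0.61 + 0.65 + 0.81 + 0.82] + 4.84 = 2.89 + 4.84 = 7.73.
Reliability = 7.73 / 8.84 = 0.874.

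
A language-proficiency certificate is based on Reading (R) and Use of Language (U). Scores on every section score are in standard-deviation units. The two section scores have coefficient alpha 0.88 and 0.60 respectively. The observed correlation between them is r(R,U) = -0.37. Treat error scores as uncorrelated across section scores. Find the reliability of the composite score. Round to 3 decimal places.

0.587

Var(R+U) = 2 + 2·[(-0.37)] = 2 − 0.74 = 1.26.
Because errors are independent across components, Cov(Tᵢ,Tⱼ) = Cov(Xᵢ,Xⱼ); the off-diagonal part of the true-score variance is the same as above.
True-score variance = [0.88 + 0.60] − 0.74 = 1.48 − 0.74 = 0.74.
Reliability = 0.74 / 1.26 = 0.587.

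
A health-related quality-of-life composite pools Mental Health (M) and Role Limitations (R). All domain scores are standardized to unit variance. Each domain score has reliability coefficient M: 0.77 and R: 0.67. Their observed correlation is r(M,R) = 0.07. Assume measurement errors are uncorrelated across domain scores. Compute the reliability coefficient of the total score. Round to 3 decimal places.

0.738

Var(M+R) = 2 + 2·[0.07] = 2 + 0.14 = 2.14.
Under uncorrelated errors the observed covariances equal the true-score covariances, so only the own-variance terms attenuate.
True-score variance = [0.77 + 0.67] + 0.14 = 1.44 + 0.14 = 1.58.
Reliability = 1.58 / 2.14 = 0.738.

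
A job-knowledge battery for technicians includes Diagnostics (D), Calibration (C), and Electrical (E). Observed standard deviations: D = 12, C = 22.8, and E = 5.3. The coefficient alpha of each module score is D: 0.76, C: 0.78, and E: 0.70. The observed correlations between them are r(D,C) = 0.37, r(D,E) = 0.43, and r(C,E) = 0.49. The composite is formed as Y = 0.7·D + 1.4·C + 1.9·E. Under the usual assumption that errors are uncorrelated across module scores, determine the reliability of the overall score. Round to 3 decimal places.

Var(Y) = 0.7²·12² + 1.4²·22.8² + 1.9²·5.3² + 2·[0.98·12·22.8·0.37 + 1.33·12·5.3·0.43 + 2.66·22.8·5.3·0.49] = 1190.85 + 586.166 = 1777.02.
With uncorrelated errors the cross-covariances are all true-score covariance, so they carry over unchanged; only the diagonal terms shrink to ρᵢσᵢ².
True-score variance = [0.7²·12²·0.76 + 1.4²·22.8²·0.78 + 1.9²·5.3²·0.70] + 586.166 = 919.34 + 586.166 = 1505.51.
Reliability = 1505.51 / 1777.02 = 0.847.

0.847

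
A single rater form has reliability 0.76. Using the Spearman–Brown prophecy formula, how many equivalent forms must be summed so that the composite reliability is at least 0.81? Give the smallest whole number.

k ≥ ρ*(1−ρ₁)/(ρ₁(1−ρ*)) = 0.81·0.24 / (0.76·0.19) = 1.346.
Smallest integer k = 2.

2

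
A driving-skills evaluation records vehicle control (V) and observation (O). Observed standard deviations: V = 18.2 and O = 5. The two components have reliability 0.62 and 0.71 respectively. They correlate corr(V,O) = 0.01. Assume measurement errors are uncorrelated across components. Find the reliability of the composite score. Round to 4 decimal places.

Var(V+O) = 18.2² + 5² + 2·[18.2·5·0.01] = 356.24 + 1.82 = 358.06.
Under uncorrelated errors the observed covariances equal the true-score covariances, so only the own-variance terms attenuate.
True-score variance = [18.2²·0.62 + 5²·0.71] + 1.82 = 223.119 + 1.82 = 224.939.
Reliability = 224.939 / 358.06 = 0.6282.

0.6282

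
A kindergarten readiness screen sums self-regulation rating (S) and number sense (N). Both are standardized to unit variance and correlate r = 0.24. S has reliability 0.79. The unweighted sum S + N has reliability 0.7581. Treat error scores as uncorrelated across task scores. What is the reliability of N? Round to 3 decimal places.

0.610

Var(S+N) = 2 + 2·0.24 = 2.480.
True-score variance = ρ_S + ρ_N + 2·0.24, so 0.7581 = (0.79 + ρ_N + 0.48) / 2.480.
ρ_N = 0.7581·2.480 − 0.79 − 0.48 = 0.610.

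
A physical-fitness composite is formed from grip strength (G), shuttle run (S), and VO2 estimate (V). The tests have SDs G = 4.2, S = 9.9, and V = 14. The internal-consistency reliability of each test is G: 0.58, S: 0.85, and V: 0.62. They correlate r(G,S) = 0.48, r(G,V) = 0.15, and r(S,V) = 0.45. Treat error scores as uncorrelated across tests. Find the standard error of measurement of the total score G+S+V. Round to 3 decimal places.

9.828

Var(total) = 311.65 + 182.297 = 493.947.
True-score variance = 215.06 + 182.297 = 397.356, so reliability = 0.8045.
Error variance = 493.947 − 397.356 = 96.5903; SEM = √96.5903 = 9.828.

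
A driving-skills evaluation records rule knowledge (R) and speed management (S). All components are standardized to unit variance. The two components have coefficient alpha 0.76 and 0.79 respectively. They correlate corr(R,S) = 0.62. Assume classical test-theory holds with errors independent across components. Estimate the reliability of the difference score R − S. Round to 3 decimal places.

0.408

Var(R−S) = 1 + 1 − 2·0.62 = 2 − 1.24 = 0.76.
Because errors are independent across components, Cov(Tᵢ,Tⱼ) = Cov(Xᵢ,Xⱼ); the off-diagonal part of the true-score variance is the same as above.
True-score variance = [0.76 + 0.79] − 1.24 = 1.55 − 1.24 = 0.31.
Reliability = 0.31 / 0.76 = 0.408.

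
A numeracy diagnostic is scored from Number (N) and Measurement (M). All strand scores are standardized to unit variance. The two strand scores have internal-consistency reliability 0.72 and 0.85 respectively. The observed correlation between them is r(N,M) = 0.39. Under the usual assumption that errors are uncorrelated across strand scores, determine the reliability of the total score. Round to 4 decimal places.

0.8453

Var(N+M) = 2 + 2·[0.39] = 2 + 0.78 = 2.78.
Under uncorrelated errors the observed covariances equal the true-score covariances, so only the own-variance terms attenuate.
True-score variance = [0.72 + 0.85] + 0.78 = 1.57 + 0.78 = 2.35.
Reliability = 2.35 / 2.78 = 0.8453.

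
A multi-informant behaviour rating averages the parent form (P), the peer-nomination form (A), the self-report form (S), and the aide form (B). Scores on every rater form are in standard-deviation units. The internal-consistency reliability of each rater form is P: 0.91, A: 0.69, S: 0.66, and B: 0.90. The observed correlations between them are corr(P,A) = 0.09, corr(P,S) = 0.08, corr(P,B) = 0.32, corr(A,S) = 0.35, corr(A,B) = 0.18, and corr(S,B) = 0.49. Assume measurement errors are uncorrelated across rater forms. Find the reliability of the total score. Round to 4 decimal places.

Var(P+A+S+B) = 4 + 2·[0.09 + 0.08 + 0.32 + 0.35 + 0.18 + 0.49] = 4 + 3.02 = 7.02.
Because errors are independent across components, Cov(Tᵢ,Tⱼ) = Cov(Xᵢ,Xⱼ); the off-diagonal part of the true-score variance is the same as above.
True-score variance = [0.91 + 0.69 + 0.66 + 0.90] + 3.02 = 3.16 + 3.02 = 6.18.
Reliability = 6.18 / 7.02 = 0.8803.

0.8803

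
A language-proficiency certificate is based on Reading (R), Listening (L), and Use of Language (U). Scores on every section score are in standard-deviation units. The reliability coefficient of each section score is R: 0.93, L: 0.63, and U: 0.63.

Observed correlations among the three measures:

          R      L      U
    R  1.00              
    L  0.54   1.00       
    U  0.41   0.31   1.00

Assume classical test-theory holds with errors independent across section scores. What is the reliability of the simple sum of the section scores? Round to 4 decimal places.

0.8533

Var(R+L+U) = 3 + 2·[0.54 + 0.41 + 0.31] = 3 + 2.52 = 5.52.
With uncorrelated errors the cross-covariances are all true-score covariance, so they carry over unchanged; only the diagonal terms shrink to ρᵢσᵢ².
True-score variance = [0.93 + 0.63 + 0.63] + 2.52 = 2.19 + 2.52 = 4.71.
Reliability = 4.71 / 5.52 = 0.8533.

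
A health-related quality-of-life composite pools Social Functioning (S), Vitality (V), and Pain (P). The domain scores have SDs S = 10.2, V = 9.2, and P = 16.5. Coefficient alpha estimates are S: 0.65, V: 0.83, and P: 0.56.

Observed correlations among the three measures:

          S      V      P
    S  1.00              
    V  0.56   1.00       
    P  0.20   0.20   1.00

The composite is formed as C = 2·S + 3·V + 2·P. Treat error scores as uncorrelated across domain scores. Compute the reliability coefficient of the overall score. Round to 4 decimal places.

Var(C) = 2²·10.2² + 3²·9.2² + 2²·16.5² + 2·[6·10.2·9.2·0.56 + 4·10.2·16.5·0.20 + 6·9.2·16.5·0.20] = 2266.92 + 1264.2 = 3531.12.
Because errors are independent across components, Cov(Tᵢ,Tⱼ) = Cov(Xᵢ,Xⱼ); the off-diagonal part of the true-score variance is the same as above.
True-score variance = [2²·10.2²·0.65 + 3²·9.2²·0.83 + 2²·16.5²·0.56] + 1264.2 = 1512.6 + 1264.2 = 2776.81.
Reliability = 2776.81 / 3531.12 = 0.7864.

0.7864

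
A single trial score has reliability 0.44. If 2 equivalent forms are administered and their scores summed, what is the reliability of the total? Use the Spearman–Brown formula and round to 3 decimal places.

ρ_k = kρ / (1 + (k−1)ρ) = 2·0.44 / (1 + 1·0.44) = 0.880 / 1.440 = 0.611.

0.611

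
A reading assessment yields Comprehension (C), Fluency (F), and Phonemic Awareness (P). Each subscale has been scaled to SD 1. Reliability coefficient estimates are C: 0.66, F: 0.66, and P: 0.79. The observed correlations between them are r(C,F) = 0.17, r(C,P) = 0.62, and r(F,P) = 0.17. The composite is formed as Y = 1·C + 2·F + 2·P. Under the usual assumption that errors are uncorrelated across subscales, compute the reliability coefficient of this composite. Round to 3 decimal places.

0.812

Var(Y) = 1 + 2² + 2² + 2·[2·0.17 + 2·0.62 + 4·0.17] = 9 + 4.52 = 13.52.
Under uncorrelated errors the observed covariances equal the true-score covariances, so only the own-variance terms attenuate.
True-score variance = [0.66 + 2²·0.66 + 2²·0.79] + 4.52 = 6.46 + 4.52 = 10.98.
Reliability = 10.98 / 13.52 = 0.812.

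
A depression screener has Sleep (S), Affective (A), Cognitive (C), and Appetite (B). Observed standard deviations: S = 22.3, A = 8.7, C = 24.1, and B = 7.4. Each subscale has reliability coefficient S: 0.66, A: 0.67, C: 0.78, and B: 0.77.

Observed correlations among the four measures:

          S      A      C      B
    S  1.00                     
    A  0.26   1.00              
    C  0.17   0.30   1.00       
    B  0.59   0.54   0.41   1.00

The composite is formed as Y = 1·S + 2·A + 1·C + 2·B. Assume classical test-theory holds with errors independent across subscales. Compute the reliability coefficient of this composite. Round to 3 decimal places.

0.860

Var(Y) = 22.3² + 2²·8.7² + 24.1² + 2²·7.4² + 2·[2·22.3·8.7·0.26 + 22.3·24.1·0.17 + 2·22.3·7.4·0.59 + 2·8.7·24.1·0.30 + 4·8.7·7.4·0.54 + 2·24.1·7.4·0.41] = 1599.9 + 1596.15 = 3196.05.
Because errors are independent across components, Cov(Tᵢ,Tⱼ) = Cov(Xᵢ,Xⱼ); the off-diagonal part of the true-score variance is the same as above.
True-score variance = [22.3²·0.66 + 2²·8.7²·0.67 + 24.1²·0.78 + 2²·7.4²·0.77] + 1596.15 = 1152.75 + 1596.15 = 2748.9.
Reliability = 2748.9 / 3196.05 = 0.860.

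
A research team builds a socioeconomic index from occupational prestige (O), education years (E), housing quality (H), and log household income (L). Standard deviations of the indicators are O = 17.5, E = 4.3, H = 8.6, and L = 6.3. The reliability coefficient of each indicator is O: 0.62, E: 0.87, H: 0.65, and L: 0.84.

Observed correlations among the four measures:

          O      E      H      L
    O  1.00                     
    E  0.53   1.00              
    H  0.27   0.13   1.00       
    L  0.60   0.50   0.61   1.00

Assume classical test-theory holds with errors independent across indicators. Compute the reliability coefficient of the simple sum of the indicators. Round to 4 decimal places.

0.8190

Var(O+E+H+L) = 17.5² + 4.3² + 8.6² + 6.3² + 2·[17.5·4.3·0.53 + 17.5·8.6·0.27 + 17.5·6.3·0.60 + 4.3·8.6·0.13 + 4.3·6.3·0.50 + 8.6·6.3·0.61] = 438.39 + 396.139 = 834.529.
Because errors are independent across components, Cov(Tᵢ,Tⱼ) = Cov(Xᵢ,Xⱼ); the off-diagonal part of the true-score variance is the same as above.
True-score variance = [17.5²·0.62 + 4.3²·0.87 + 8.6²·0.65 + 6.3²·0.84] + 396.139 = 287.375 + 396.139 = 683.514.
Reliability = 683.514 / 834.529 = 0.8190.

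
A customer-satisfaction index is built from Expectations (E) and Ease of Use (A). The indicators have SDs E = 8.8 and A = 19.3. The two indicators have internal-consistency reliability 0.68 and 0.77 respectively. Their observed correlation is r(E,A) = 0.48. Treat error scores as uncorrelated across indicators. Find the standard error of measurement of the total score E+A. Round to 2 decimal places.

10.51

Var(total) = 449.93 + 163.046 = 612.976.
True-score variance = 339.476 + 163.046 = 502.523, so reliability = 0.8198.
Error variance = 612.976 − 502.523 = 110.453; SEM = √110.453 = 10.51.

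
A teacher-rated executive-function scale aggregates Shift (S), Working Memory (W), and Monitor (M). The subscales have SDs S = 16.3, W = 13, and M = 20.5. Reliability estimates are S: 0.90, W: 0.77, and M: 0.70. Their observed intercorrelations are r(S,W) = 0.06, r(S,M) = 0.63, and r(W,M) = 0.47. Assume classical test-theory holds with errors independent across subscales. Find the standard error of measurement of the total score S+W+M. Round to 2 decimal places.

13.84

Var(total) = 854.94 + 696.967 = 1551.91.
True-score variance = 663.426 + 696.967 = 1360.39, so reliability = 0.8766.
Error variance = 1551.91 − 1360.39 = 191.514; SEM = √191.514 = 13.84.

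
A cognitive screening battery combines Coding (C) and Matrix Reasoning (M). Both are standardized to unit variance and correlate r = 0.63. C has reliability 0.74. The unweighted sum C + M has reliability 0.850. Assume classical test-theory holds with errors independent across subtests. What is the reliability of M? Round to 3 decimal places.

0.771

Var(C+M) = 2 + 2·0.63 = 3.260.
True-score variance = ρ_C + ρ_M + 2·0.63, so 0.850 = (0.74 + ρ_M + 1.26) / 3.260.
ρ_M = 0.850·3.260 − 0.74 − 1.26 = 0.771.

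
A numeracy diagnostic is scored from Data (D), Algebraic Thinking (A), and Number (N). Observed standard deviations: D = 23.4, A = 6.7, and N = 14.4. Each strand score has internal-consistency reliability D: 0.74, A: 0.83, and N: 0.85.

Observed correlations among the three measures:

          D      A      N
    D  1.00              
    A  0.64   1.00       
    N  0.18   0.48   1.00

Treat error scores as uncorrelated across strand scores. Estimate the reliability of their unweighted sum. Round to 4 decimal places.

0.8509

Var(D+A+N) = 23.4² + 6.7² + 14.4² + 2·[23.4·6.7·0.64 + 23.4·14.4·0.18 + 6.7·14.4·0.48] = 799.81 + 414.605 = 1214.41.
Under uncorrelated errors the observed covariances equal the true-score covariances, so only the own-variance terms attenuate.
True-score variance = [23.4²·0.74 + 6.7²·0.83 + 14.4²·0.85] + 414.605 = 618.709 + 414.605 = 1033.31.
Reliability = 1033.31 / 1214.41 = 0.8509.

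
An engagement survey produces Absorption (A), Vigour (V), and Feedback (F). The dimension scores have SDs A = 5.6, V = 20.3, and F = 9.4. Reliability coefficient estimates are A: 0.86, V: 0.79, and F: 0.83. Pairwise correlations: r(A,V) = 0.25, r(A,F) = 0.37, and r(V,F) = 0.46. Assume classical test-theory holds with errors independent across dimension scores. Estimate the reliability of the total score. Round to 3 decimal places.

0.868

Var(A+V+F) = 5.6² + 20.3² + 9.4² + 2·[5.6·20.3·0.25 + 5.6·9.4·0.37 + 20.3·9.4·0.46] = 531.81 + 271.348 = 803.158.
With uncorrelated errors the cross-covariances are all true-score covariance, so they carry over unchanged; only the diagonal terms shrink to ρᵢσᵢ².
True-score variance = [5.6²·0.86 + 20.3²·0.79 + 9.4²·0.83] + 271.348 = 425.86 + 271.348 = 697.207.
Reliability = 697.207 / 803.158 = 0.868.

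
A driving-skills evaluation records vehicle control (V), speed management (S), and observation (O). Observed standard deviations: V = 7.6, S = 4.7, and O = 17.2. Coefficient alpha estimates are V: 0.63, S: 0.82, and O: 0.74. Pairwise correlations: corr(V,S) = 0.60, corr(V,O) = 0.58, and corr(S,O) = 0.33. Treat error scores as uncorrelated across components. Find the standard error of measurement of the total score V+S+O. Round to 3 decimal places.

10.113

Var(total) = 375.69 + 247.854 = 623.544.
True-score variance = 273.424 + 247.854 = 521.278, so reliability = 0.8360.
Error variance = 623.544 − 521.278 = 102.266; SEM = √102.266 = 10.113.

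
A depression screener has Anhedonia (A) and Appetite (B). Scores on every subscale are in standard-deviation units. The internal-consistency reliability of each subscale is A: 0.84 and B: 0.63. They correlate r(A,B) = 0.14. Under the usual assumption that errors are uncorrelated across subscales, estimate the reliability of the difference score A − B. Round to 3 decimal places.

Var(A−B) = 1 + 1 − 2·0.14 = 2 − 0.28 = 1.72.
Under uncorrelated errors the observed covariances equal the true-score covariances, so only the own-variance terms attenuate.
True-score variance = [0.84 + 0.63] − 0.28 = 1.47 − 0.28 = 1.19.
Reliability = 1.19 / 1.72 = 0.692.

0.692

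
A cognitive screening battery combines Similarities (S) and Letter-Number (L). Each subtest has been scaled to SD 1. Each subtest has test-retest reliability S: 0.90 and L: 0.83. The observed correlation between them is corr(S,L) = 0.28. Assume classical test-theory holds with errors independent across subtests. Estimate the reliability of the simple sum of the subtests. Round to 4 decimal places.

Var(S+L) = 2 + 2·[0.28] = 2 + 0.56 = 2.56.
Because errors are independent across components, Cov(Tᵢ,Tⱼ) = Cov(Xᵢ,Xⱼ); the off-diagonal part of the true-score variance is the same as above.
True-score variance = [0.90 + 0.83] + 0.56 = 1.73 + 0.56 = 2.29.
Reliability = 2.29 / 2.56 = 0.8945.

0.8945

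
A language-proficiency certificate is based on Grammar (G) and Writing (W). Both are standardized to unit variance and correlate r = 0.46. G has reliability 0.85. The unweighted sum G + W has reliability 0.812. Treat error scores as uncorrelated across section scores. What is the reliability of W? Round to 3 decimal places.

0.601

Var(G+W) = 2 + 2·0.46 = 2.920.
True-score variance = ρ_G + ρ_W + 2·0.46, so 0.812 = (0.85 + ρ_W + 0.92) / 2.920.
ρ_W = 0.812·2.920 − 0.85 − 0.92 = 0.601.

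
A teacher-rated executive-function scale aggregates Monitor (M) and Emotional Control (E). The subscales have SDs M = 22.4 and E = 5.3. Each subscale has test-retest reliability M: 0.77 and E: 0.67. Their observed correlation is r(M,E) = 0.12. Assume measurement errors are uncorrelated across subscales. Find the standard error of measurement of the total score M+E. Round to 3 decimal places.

11.166

Var(total) = 529.85 + 28.4928 = 558.343.
True-score variance = 405.175 + 28.4928 = 433.668, so reliability = 0.7767.
Error variance = 558.343 − 433.668 = 124.674; SEM = √124.674 = 11.166.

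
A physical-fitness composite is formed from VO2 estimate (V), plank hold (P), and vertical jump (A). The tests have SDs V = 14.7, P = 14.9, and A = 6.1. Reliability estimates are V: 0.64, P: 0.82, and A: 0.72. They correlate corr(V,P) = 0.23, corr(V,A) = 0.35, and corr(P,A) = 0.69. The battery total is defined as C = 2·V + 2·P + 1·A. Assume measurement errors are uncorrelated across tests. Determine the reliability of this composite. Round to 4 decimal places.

0.8126

Var(C) = 2²·14.7² + 2²·14.9² + 6.1² + 2·[4·14.7·14.9·0.23 + 2·14.7·6.1·0.35 + 2·14.9·6.1·0.69] = 1789.61 + 779.41 = 2569.02.
Under uncorrelated errors the observed covariances equal the true-score covariances, so only the own-variance terms attenuate.
True-score variance = [2²·14.7²·0.64 + 2²·14.9²·0.82 + 6.1²·0.72] + 779.41 = 1308.17 + 779.41 = 2087.58.
Reliability = 2087.58 / 2569.02 = 0.8126.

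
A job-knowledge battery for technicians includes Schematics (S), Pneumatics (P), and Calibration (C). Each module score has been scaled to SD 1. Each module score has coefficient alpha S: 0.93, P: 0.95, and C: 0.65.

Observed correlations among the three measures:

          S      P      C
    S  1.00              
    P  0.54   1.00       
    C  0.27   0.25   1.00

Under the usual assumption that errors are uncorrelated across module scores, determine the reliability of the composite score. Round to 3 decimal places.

Var(S+P+C) = 3 + 2·[0.54 + 0.27 + 0.25] = 3 + 2.12 = 5.12.
Because errors are independent across components, Cov(Tᵢ,Tⱼ) = Cov(Xᵢ,Xⱼ); the off-diagonal part of the true-score variance is the same as above.
True-score variance = [0.93 + 0.95 + 0.65] + 2.12 = 2.53 + 2.12 = 4.65.
Reliability = 4.65 / 5.12 = 0.908.

0.908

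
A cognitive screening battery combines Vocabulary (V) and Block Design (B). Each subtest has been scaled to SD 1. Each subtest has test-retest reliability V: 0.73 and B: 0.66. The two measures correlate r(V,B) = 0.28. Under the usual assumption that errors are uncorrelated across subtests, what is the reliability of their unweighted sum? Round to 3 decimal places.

0.762

Var(V+B) = 2 + 2·[0.28] = 2 + 0.56 = 2.56.
With uncorrelated errors the cross-covariances are all true-score covariance, so they carry over unchanged; only the diagonal terms shrink to ρᵢσᵢ².
True-score variance = [0.73 + 0.66] + 0.56 = 1.39 + 0.56 = 1.95.
Reliability = 1.95 / 2.56 = 0.762.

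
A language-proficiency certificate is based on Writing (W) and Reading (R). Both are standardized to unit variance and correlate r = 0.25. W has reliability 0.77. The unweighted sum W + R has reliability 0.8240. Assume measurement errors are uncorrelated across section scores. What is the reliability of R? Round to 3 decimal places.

Var(W+R) = 2 + 2·0.25 = 2.500.
True-score variance = ρ_W + ρ_R + 2·0.25, so 0.8240 = (0.77 + ρ_R + 0.50) / 2.500.
ρ_R = 0.8240·2.500 − 0.77 − 0.50 = 0.790.

0.790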